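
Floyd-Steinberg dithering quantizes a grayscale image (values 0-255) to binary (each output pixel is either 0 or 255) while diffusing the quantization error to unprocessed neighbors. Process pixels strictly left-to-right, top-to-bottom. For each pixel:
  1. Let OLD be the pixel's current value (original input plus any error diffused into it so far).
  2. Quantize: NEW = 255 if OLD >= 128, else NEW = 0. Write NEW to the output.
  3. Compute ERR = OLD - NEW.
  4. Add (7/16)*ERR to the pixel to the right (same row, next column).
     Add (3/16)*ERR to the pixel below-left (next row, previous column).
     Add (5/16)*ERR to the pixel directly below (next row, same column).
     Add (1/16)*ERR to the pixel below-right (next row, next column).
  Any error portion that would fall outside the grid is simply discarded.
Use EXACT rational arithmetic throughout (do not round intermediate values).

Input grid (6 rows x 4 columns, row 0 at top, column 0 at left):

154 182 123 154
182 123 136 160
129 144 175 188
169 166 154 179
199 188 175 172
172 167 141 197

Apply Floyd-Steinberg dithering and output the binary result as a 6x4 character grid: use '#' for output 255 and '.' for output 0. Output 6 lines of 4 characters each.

Answer: ##.#
#.#.
.###
#.#.
##.#
#.##

Derivation:
(0,0): OLD=154 → NEW=255, ERR=-101
(0,1): OLD=2205/16 → NEW=255, ERR=-1875/16
(0,2): OLD=18363/256 → NEW=0, ERR=18363/256
(0,3): OLD=759325/4096 → NEW=255, ERR=-285155/4096
(1,0): OLD=32887/256 → NEW=255, ERR=-32393/256
(1,1): OLD=78145/2048 → NEW=0, ERR=78145/2048
(1,2): OLD=10140501/65536 → NEW=255, ERR=-6571179/65536
(1,3): OLD=103662435/1048576 → NEW=0, ERR=103662435/1048576
(2,0): OLD=3165787/32768 → NEW=0, ERR=3165787/32768
(2,1): OLD=179813017/1048576 → NEW=255, ERR=-87573863/1048576
(2,2): OLD=268537373/2097152 → NEW=255, ERR=-266236387/2097152
(2,3): OLD=5270925129/33554432 → NEW=255, ERR=-3285455031/33554432
(3,0): OLD=3079153835/16777216 → NEW=255, ERR=-1199036245/16777216
(3,1): OLD=24392332597/268435456 → NEW=0, ERR=24392332597/268435456
(3,2): OLD=560510174411/4294967296 → NEW=255, ERR=-534706486069/4294967296
(3,3): OLD=5909897592845/68719476736 → NEW=0, ERR=5909897592845/68719476736
(4,0): OLD=831952590095/4294967296 → NEW=255, ERR=-263264070385/4294967296
(4,1): OLD=5558363502253/34359738368 → NEW=255, ERR=-3203369781587/34359738368
(4,2): OLD=128764968956429/1099511627776 → NEW=0, ERR=128764968956429/1099511627776
(4,3): OLD=4263117729328491/17592186044416 → NEW=255, ERR=-222889711997589/17592186044416
(5,0): OLD=74417327828575/549755813888 → NEW=255, ERR=-65770404712865/549755813888
(5,1): OLD=1823469543234169/17592186044416 → NEW=0, ERR=1823469543234169/17592186044416
(5,2): OLD=1888895674099709/8796093022208 → NEW=255, ERR=-354108046563331/8796093022208
(5,3): OLD=51438848703427517/281474976710656 → NEW=255, ERR=-20337270357789763/281474976710656
Row 0: ##.#
Row 1: #.#.
Row 2: .###
Row 3: #.#.
Row 4: ##.#
Row 5: #.##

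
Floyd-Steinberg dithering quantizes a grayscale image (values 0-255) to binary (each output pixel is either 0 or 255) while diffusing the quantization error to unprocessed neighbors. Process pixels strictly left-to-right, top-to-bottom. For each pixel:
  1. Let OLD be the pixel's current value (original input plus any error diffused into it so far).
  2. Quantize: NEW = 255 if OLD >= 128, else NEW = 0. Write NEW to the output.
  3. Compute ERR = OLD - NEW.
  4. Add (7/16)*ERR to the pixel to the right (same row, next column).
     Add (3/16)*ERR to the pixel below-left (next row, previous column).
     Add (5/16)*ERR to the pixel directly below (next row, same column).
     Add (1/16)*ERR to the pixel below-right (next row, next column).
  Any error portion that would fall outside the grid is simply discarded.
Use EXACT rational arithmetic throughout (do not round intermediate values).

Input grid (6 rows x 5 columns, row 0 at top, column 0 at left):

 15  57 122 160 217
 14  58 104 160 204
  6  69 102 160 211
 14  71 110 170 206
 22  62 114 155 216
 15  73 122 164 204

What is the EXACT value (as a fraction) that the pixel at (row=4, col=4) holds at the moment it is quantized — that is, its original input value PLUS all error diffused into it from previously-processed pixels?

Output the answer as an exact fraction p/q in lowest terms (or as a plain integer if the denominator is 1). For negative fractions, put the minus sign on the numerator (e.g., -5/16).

Answer: 64540127247581047/281474976710656

Derivation:
(0,0): OLD=15 → NEW=0, ERR=15
(0,1): OLD=1017/16 → NEW=0, ERR=1017/16
(0,2): OLD=38351/256 → NEW=255, ERR=-26929/256
(0,3): OLD=466857/4096 → NEW=0, ERR=466857/4096
(0,4): OLD=17489311/65536 → NEW=255, ERR=777631/65536
(1,0): OLD=7835/256 → NEW=0, ERR=7835/256
(1,1): OLD=148413/2048 → NEW=0, ERR=148413/2048
(1,2): OLD=8400129/65536 → NEW=255, ERR=-8311551/65536
(1,3): OLD=35594733/262144 → NEW=255, ERR=-31251987/262144
(1,4): OLD=682305575/4194304 → NEW=255, ERR=-387241945/4194304
(2,0): OLD=955247/32768 → NEW=0, ERR=955247/32768
(2,1): OLD=86542389/1048576 → NEW=0, ERR=86542389/1048576
(2,2): OLD=1353112287/16777216 → NEW=0, ERR=1353112287/16777216
(2,3): OLD=35646162733/268435456 → NEW=255, ERR=-32804878547/268435456
(2,4): OLD=520684492539/4294967296 → NEW=0, ERR=520684492539/4294967296
(3,0): OLD=647347711/16777216 → NEW=0, ERR=647347711/16777216
(3,1): OLD=17531082899/134217728 → NEW=255, ERR=-16694437741/134217728
(3,2): OLD=270713473089/4294967296 → NEW=0, ERR=270713473089/4294967296
(3,3): OLD=1607670662009/8589934592 → NEW=255, ERR=-582762658951/8589934592
(3,4): OLD=28390174614461/137438953472 → NEW=255, ERR=-6656758520899/137438953472
(4,0): OLD=23055235473/2147483648 → NEW=0, ERR=23055235473/2147483648
(4,1): OLD=2890132248977/68719476736 → NEW=0, ERR=2890132248977/68719476736
(4,2): OLD=144698473218207/1099511627776 → NEW=255, ERR=-135676991864673/1099511627776
(4,3): OLD=1313622236712337/17592186044416 → NEW=0, ERR=1313622236712337/17592186044416
(4,4): OLD=64540127247581047/281474976710656 → NEW=255, ERR=-7235991813636233/281474976710656
Target (4,4): original=216, with diffused error = 64540127247581047/281474976710656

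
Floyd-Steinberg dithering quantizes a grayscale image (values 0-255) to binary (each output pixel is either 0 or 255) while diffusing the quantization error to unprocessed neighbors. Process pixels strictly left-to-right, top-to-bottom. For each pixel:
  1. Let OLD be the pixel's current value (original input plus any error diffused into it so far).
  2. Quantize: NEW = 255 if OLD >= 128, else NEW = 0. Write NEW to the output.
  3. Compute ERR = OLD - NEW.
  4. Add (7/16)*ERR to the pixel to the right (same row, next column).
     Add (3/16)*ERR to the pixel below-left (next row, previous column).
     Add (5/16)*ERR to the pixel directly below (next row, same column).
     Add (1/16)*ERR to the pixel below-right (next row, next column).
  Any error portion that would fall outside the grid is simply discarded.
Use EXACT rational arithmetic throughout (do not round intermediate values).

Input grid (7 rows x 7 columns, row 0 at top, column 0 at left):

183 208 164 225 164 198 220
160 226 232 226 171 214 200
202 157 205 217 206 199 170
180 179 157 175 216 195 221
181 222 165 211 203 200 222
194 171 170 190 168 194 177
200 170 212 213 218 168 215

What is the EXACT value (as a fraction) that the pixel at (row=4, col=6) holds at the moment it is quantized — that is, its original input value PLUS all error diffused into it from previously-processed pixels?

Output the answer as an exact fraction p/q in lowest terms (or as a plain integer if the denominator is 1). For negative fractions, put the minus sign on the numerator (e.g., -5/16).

Answer: 362012895068616631/2251799813685248

Derivation:
(0,0): OLD=183 → NEW=255, ERR=-72
(0,1): OLD=353/2 → NEW=255, ERR=-157/2
(0,2): OLD=4149/32 → NEW=255, ERR=-4011/32
(0,3): OLD=87123/512 → NEW=255, ERR=-43437/512
(0,4): OLD=1039429/8192 → NEW=0, ERR=1039429/8192
(0,5): OLD=33228259/131072 → NEW=255, ERR=-195101/131072
(0,6): OLD=460007733/2097152 → NEW=255, ERR=-74766027/2097152
(1,0): OLD=3929/32 → NEW=0, ERR=3929/32
(1,1): OLD=58159/256 → NEW=255, ERR=-7121/256
(1,2): OLD=1309467/8192 → NEW=255, ERR=-779493/8192
(1,3): OLD=5695583/32768 → NEW=255, ERR=-2660257/32768
(1,4): OLD=355574941/2097152 → NEW=255, ERR=-179198819/2097152
(1,5): OLD=2976222189/16777216 → NEW=255, ERR=-1301967891/16777216
(1,6): OLD=41557701955/268435456 → NEW=255, ERR=-26893339325/268435456
(2,0): OLD=963189/4096 → NEW=255, ERR=-81291/4096
(2,1): OLD=16968215/131072 → NEW=255, ERR=-16455145/131072
(2,2): OLD=216801669/2097152 → NEW=0, ERR=216801669/2097152
(2,3): OLD=3605247261/16777216 → NEW=255, ERR=-672942819/16777216
(2,4): OLD=19075598093/134217728 → NEW=255, ERR=-15149922547/134217728
(2,5): OLD=434824678159/4294967296 → NEW=0, ERR=434824678159/4294967296
(2,6): OLD=12241312866137/68719476736 → NEW=255, ERR=-5282153701543/68719476736
(3,0): OLD=315115365/2097152 → NEW=255, ERR=-219658395/2097152
(3,1): OLD=1880503489/16777216 → NEW=0, ERR=1880503489/16777216
(3,2): OLD=29927435379/134217728 → NEW=255, ERR=-4298085261/134217728
(3,3): OLD=71807716997/536870912 → NEW=255, ERR=-65094365563/536870912
(3,4): OLD=9906335568741/68719476736 → NEW=255, ERR=-7617130998939/68719476736
(3,5): OLD=86133801613887/549755813888 → NEW=255, ERR=-54053930927553/549755813888
(3,6): OLD=1409930452157729/8796093022208 → NEW=255, ERR=-833073268505311/8796093022208
(4,0): OLD=45441992203/268435456 → NEW=255, ERR=-23009049077/268435456
(4,1): OLD=888954889167/4294967296 → NEW=255, ERR=-206261771313/4294967296
(4,2): OLD=8126331740161/68719476736 → NEW=0, ERR=8126331740161/68719476736
(4,3): OLD=111084434515547/549755813888 → NEW=255, ERR=-29103298025893/549755813888
(4,4): OLD=524190067125121/4398046511104 → NEW=0, ERR=524190067125121/4398046511104
(4,5): OLD=27687631563232929/140737488355328 → NEW=255, ERR=-8200427967375711/140737488355328
(4,6): OLD=362012895068616631/2251799813685248 → NEW=255, ERR=-212196057421121609/2251799813685248
Target (4,6): original=222, with diffused error = 362012895068616631/2251799813685248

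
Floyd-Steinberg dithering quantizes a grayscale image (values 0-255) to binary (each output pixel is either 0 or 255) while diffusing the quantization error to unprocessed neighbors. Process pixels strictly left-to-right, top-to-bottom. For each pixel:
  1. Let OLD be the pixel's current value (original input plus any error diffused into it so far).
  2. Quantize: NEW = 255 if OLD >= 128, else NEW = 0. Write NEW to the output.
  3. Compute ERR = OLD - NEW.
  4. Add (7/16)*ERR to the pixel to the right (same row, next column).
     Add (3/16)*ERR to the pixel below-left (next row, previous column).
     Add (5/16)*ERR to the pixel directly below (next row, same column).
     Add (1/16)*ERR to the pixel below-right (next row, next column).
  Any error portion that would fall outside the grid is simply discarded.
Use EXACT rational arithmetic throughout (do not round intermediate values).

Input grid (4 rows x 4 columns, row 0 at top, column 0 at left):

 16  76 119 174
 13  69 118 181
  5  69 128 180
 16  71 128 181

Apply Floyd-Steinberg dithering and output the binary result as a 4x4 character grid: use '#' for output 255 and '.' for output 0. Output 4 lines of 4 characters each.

(0,0): OLD=16 → NEW=0, ERR=16
(0,1): OLD=83 → NEW=0, ERR=83
(0,2): OLD=2485/16 → NEW=255, ERR=-1595/16
(0,3): OLD=33379/256 → NEW=255, ERR=-31901/256
(1,0): OLD=537/16 → NEW=0, ERR=537/16
(1,1): OLD=11767/128 → NEW=0, ERR=11767/128
(1,2): OLD=446011/4096 → NEW=0, ERR=446011/4096
(1,3): OLD=12023693/65536 → NEW=255, ERR=-4687987/65536
(2,0): OLD=67021/2048 → NEW=0, ERR=67021/2048
(2,1): OLD=8818503/65536 → NEW=255, ERR=-7893177/65536
(2,2): OLD=13325889/131072 → NEW=0, ERR=13325889/131072
(2,3): OLD=438161065/2097152 → NEW=255, ERR=-96612695/2097152
(3,0): OLD=3821045/1048576 → NEW=0, ERR=3821045/1048576
(3,1): OLD=940611579/16777216 → NEW=0, ERR=940611579/16777216
(3,2): OLD=45133230389/268435456 → NEW=255, ERR=-23317810891/268435456
(3,3): OLD=579623700211/4294967296 → NEW=255, ERR=-515592960269/4294967296
Row 0: ..##
Row 1: ...#
Row 2: .#.#
Row 3: ..##

Answer: ..##
...#
.#.#
..##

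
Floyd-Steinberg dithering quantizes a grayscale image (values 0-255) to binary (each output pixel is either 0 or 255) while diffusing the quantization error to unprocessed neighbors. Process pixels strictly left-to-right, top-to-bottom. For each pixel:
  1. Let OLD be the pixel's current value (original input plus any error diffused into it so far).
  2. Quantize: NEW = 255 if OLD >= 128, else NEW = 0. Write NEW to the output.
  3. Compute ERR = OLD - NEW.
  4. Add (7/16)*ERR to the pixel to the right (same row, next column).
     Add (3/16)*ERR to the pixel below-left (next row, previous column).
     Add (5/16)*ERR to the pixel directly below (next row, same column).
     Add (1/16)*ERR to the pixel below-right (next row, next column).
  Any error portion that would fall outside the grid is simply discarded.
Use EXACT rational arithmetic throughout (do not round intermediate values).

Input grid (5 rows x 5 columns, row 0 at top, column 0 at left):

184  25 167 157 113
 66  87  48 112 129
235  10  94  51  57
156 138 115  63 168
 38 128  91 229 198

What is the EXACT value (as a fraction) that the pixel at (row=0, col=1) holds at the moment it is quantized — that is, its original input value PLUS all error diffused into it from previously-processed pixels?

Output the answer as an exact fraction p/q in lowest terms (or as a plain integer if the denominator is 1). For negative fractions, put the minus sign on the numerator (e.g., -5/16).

(0,0): OLD=184 → NEW=255, ERR=-71
(0,1): OLD=-97/16 → NEW=0, ERR=-97/16
Target (0,1): original=25, with diffused error = -97/16

Answer: -97/16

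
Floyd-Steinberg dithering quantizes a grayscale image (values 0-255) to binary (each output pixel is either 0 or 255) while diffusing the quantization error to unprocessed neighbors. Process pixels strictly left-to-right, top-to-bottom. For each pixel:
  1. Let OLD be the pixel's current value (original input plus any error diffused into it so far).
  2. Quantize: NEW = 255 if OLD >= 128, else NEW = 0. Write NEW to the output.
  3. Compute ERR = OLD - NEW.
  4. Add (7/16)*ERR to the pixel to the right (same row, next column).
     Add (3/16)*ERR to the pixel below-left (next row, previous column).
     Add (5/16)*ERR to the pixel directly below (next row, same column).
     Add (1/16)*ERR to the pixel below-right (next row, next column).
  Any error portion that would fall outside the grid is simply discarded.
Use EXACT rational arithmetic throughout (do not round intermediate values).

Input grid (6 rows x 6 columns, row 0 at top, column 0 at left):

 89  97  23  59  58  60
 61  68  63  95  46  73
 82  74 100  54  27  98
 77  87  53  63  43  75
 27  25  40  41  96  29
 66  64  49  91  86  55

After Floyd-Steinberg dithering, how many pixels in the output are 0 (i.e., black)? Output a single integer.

(0,0): OLD=89 → NEW=0, ERR=89
(0,1): OLD=2175/16 → NEW=255, ERR=-1905/16
(0,2): OLD=-7447/256 → NEW=0, ERR=-7447/256
(0,3): OLD=189535/4096 → NEW=0, ERR=189535/4096
(0,4): OLD=5127833/65536 → NEW=0, ERR=5127833/65536
(0,5): OLD=98809391/1048576 → NEW=0, ERR=98809391/1048576
(1,0): OLD=17021/256 → NEW=0, ERR=17021/256
(1,1): OLD=122859/2048 → NEW=0, ERR=122859/2048
(1,2): OLD=5333959/65536 → NEW=0, ERR=5333959/65536
(1,3): OLD=41398075/262144 → NEW=255, ERR=-25448645/262144
(1,4): OLD=814365649/16777216 → NEW=0, ERR=814365649/16777216
(1,5): OLD=34513824359/268435456 → NEW=255, ERR=-33937216921/268435456
(2,0): OLD=3736393/32768 → NEW=0, ERR=3736393/32768
(2,1): OLD=169920819/1048576 → NEW=255, ERR=-97466061/1048576
(2,2): OLD=1179695961/16777216 → NEW=0, ERR=1179695961/16777216
(2,3): OLD=9209205201/134217728 → NEW=0, ERR=9209205201/134217728
(2,4): OLD=182171178483/4294967296 → NEW=0, ERR=182171178483/4294967296
(2,5): OLD=5503207221973/68719476736 → NEW=0, ERR=5503207221973/68719476736
(3,0): OLD=1597270329/16777216 → NEW=0, ERR=1597270329/16777216
(3,1): OLD=16094806597/134217728 → NEW=0, ERR=16094806597/134217728
(3,2): OLD=144410038879/1073741824 → NEW=255, ERR=-129394126241/1073741824
(3,3): OLD=3028280033245/68719476736 → NEW=0, ERR=3028280033245/68719476736
(3,4): OLD=52137694617277/549755813888 → NEW=0, ERR=52137694617277/549755813888
(3,5): OLD=1268117038711283/8796093022208 → NEW=255, ERR=-974886681951757/8796093022208
(4,0): OLD=170157291447/2147483648 → NEW=0, ERR=170157291447/2147483648
(4,1): OLD=2765764871755/34359738368 → NEW=0, ERR=2765764871755/34359738368
(4,2): OLD=58620433995889/1099511627776 → NEW=0, ERR=58620433995889/1099511627776
(4,3): OLD=1554211650884757/17592186044416 → NEW=0, ERR=1554211650884757/17592186044416
(4,4): OLD=41169030055980773/281474976710656 → NEW=255, ERR=-30607089005236507/281474976710656
(4,5): OLD=-212932603311146461/4503599627370496 → NEW=0, ERR=-212932603311146461/4503599627370496
(5,0): OLD=58193761647633/549755813888 → NEW=0, ERR=58193761647633/549755813888
(5,1): OLD=2646116784598817/17592186044416 → NEW=255, ERR=-1839890656727263/17592186044416
(5,2): OLD=5840690274197627/140737488355328 → NEW=0, ERR=5840690274197627/140737488355328
(5,3): OLD=539119726087500537/4503599627370496 → NEW=0, ERR=539119726087500537/4503599627370496
(5,4): OLD=910163052768555513/9007199254740992 → NEW=0, ERR=910163052768555513/9007199254740992
(5,5): OLD=11188723832272928717/144115188075855872 → NEW=0, ERR=11188723832272928717/144115188075855872
Output grid:
  Row 0: .#....  (5 black, running=5)
  Row 1: ...#.#  (4 black, running=9)
  Row 2: .#....  (5 black, running=14)
  Row 3: ..#..#  (4 black, running=18)
  Row 4: ....#.  (5 black, running=23)
  Row 5: .#....  (5 black, running=28)

Answer: 28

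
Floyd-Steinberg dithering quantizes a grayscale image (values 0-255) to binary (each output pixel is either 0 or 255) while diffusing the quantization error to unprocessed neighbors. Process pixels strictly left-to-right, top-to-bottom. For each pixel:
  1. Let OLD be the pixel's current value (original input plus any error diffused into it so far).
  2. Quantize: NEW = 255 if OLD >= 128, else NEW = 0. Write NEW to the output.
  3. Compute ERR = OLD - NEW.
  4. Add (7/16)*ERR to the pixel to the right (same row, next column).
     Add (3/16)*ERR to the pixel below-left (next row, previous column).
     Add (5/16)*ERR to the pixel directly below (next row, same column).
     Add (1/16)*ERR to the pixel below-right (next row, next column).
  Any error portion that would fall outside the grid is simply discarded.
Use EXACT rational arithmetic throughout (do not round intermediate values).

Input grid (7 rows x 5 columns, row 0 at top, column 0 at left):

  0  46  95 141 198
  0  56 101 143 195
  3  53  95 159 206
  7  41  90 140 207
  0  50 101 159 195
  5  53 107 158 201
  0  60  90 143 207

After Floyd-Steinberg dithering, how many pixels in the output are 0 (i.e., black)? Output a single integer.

(0,0): OLD=0 → NEW=0, ERR=0
(0,1): OLD=46 → NEW=0, ERR=46
(0,2): OLD=921/8 → NEW=0, ERR=921/8
(0,3): OLD=24495/128 → NEW=255, ERR=-8145/128
(0,4): OLD=348489/2048 → NEW=255, ERR=-173751/2048
(1,0): OLD=69/8 → NEW=0, ERR=69/8
(1,1): OLD=6127/64 → NEW=0, ERR=6127/64
(1,2): OLD=347759/2048 → NEW=255, ERR=-174481/2048
(1,3): OLD=631845/8192 → NEW=0, ERR=631845/8192
(1,4): OLD=25985655/131072 → NEW=255, ERR=-7437705/131072
(2,0): OLD=24213/1024 → NEW=0, ERR=24213/1024
(2,1): OLD=2550227/32768 → NEW=0, ERR=2550227/32768
(2,2): OLD=64419633/524288 → NEW=0, ERR=64419633/524288
(2,3): OLD=1852996907/8388608 → NEW=255, ERR=-286098133/8388608
(2,4): OLD=23913108717/134217728 → NEW=255, ERR=-10312411923/134217728
(3,0): OLD=15194777/524288 → NEW=0, ERR=15194777/524288
(3,1): OLD=429985241/4194304 → NEW=0, ERR=429985241/4194304
(3,2): OLD=23047523247/134217728 → NEW=255, ERR=-11177997393/134217728
(3,3): OLD=722922143/8388608 → NEW=0, ERR=722922143/8388608
(3,4): OLD=469356765409/2147483648 → NEW=255, ERR=-78251564831/2147483648
(4,0): OLD=1897746803/67108864 → NEW=0, ERR=1897746803/67108864
(4,1): OLD=173096146935/2147483648 → NEW=0, ERR=173096146935/2147483648
(4,2): OLD=4563123461489/34359738368 → NEW=255, ERR=-4198609822351/34359738368
(4,3): OLD=66208708695879/549755813888 → NEW=0, ERR=66208708695879/549755813888
(4,4): OLD=2125914522781681/8796093022208 → NEW=255, ERR=-117089197881359/8796093022208
(5,0): OLD=994726621125/34359738368 → NEW=0, ERR=994726621125/34359738368
(5,1): OLD=19161826567411/274877906944 → NEW=0, ERR=19161826567411/274877906944
(5,2): OLD=1116497479234927/8796093022208 → NEW=0, ERR=1116497479234927/8796093022208
(5,3): OLD=8480647625572675/35184372088832 → NEW=255, ERR=-491367257079485/35184372088832
(5,4): OLD=111608943237036393/562949953421312 → NEW=255, ERR=-31943294885398167/562949953421312
(6,0): OLD=97274544547233/4398046511104 → NEW=0, ERR=97274544547233/4398046511104
(6,1): OLD=16476127628479483/140737488355328 → NEW=0, ERR=16476127628479483/140737488355328
(6,2): OLD=411229123087383473/2251799813685248 → NEW=255, ERR=-162979829402354767/2251799813685248
(6,3): OLD=3756525461689292163/36028797018963968 → NEW=0, ERR=3756525461689292163/36028797018963968
(6,4): OLD=134898039524056901077/576460752303423488 → NEW=255, ERR=-12099452313316088363/576460752303423488
Output grid:
  Row 0: ...##  (3 black, running=3)
  Row 1: ..#.#  (3 black, running=6)
  Row 2: ...##  (3 black, running=9)
  Row 3: ..#.#  (3 black, running=12)
  Row 4: ..#.#  (3 black, running=15)
  Row 5: ...##  (3 black, running=18)
  Row 6: ..#.#  (3 black, running=21)

Answer: 21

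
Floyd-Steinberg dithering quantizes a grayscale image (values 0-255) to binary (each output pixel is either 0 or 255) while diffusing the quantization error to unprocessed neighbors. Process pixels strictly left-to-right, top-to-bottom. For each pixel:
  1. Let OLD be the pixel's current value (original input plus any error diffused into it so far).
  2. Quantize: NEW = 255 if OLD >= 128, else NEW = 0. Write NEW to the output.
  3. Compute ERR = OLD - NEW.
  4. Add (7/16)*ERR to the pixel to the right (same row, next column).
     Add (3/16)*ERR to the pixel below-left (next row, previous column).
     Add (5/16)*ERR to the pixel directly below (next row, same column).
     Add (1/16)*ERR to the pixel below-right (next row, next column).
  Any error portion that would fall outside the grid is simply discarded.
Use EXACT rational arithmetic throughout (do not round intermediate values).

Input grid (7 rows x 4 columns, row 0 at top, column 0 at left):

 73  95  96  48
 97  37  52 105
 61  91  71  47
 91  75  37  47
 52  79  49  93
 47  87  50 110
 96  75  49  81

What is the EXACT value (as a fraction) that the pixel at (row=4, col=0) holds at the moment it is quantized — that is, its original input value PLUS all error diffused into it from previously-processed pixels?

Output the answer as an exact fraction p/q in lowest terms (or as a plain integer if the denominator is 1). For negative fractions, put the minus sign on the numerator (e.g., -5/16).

(0,0): OLD=73 → NEW=0, ERR=73
(0,1): OLD=2031/16 → NEW=0, ERR=2031/16
(0,2): OLD=38793/256 → NEW=255, ERR=-26487/256
(0,3): OLD=11199/4096 → NEW=0, ERR=11199/4096
(1,0): OLD=36765/256 → NEW=255, ERR=-28515/256
(1,1): OLD=26827/2048 → NEW=0, ERR=26827/2048
(1,2): OLD=2218023/65536 → NEW=0, ERR=2218023/65536
(1,3): OLD=119741889/1048576 → NEW=0, ERR=119741889/1048576
(2,0): OLD=938729/32768 → NEW=0, ERR=938729/32768
(2,1): OLD=112209171/1048576 → NEW=0, ERR=112209171/1048576
(2,2): OLD=315881183/2097152 → NEW=255, ERR=-218892577/2097152
(2,3): OLD=1313205891/33554432 → NEW=0, ERR=1313205891/33554432
(3,0): OLD=2013550809/16777216 → NEW=0, ERR=2013550809/16777216
(3,1): OLD=38431455943/268435456 → NEW=255, ERR=-30019585337/268435456
(3,2): OLD=-131072067527/4294967296 → NEW=0, ERR=-131072067527/4294967296
(3,3): OLD=2704470706447/68719476736 → NEW=0, ERR=2704470706447/68719476736
(4,0): OLD=294363608101/4294967296 → NEW=0, ERR=294363608101/4294967296
Target (4,0): original=52, with diffused error = 294363608101/4294967296

Answer: 294363608101/4294967296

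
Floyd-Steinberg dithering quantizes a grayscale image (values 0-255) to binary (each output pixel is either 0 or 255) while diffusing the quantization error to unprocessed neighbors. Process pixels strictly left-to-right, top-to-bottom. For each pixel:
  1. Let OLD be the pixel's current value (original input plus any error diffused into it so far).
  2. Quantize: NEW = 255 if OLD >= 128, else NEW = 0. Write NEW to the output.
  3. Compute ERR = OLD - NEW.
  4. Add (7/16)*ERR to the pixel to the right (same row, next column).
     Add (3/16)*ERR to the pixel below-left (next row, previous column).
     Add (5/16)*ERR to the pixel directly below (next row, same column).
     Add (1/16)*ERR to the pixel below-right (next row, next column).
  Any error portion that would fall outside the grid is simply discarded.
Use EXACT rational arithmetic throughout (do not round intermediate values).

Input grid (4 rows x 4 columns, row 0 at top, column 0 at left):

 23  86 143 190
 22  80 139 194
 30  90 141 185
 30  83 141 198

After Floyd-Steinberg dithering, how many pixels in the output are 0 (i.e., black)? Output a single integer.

(0,0): OLD=23 → NEW=0, ERR=23
(0,1): OLD=1537/16 → NEW=0, ERR=1537/16
(0,2): OLD=47367/256 → NEW=255, ERR=-17913/256
(0,3): OLD=652849/4096 → NEW=255, ERR=-391631/4096
(1,0): OLD=12083/256 → NEW=0, ERR=12083/256
(1,1): OLD=243685/2048 → NEW=0, ERR=243685/2048
(1,2): OLD=10306633/65536 → NEW=255, ERR=-6405047/65536
(1,3): OLD=122672207/1048576 → NEW=0, ERR=122672207/1048576
(2,0): OLD=2197415/32768 → NEW=0, ERR=2197415/32768
(2,1): OLD=148003357/1048576 → NEW=255, ERR=-119383523/1048576
(2,2): OLD=188785297/2097152 → NEW=0, ERR=188785297/2097152
(2,3): OLD=8550827565/33554432 → NEW=255, ERR=-5552595/33554432
(3,0): OLD=496752311/16777216 → NEW=0, ERR=496752311/16777216
(3,1): OLD=21862650793/268435456 → NEW=0, ERR=21862650793/268435456
(3,2): OLD=848756090199/4294967296 → NEW=255, ERR=-246460570281/4294967296
(3,3): OLD=12264311029217/68719476736 → NEW=255, ERR=-5259155538463/68719476736
Output grid:
  Row 0: ..##  (2 black, running=2)
  Row 1: ..#.  (3 black, running=5)
  Row 2: .#.#  (2 black, running=7)
  Row 3: ..##  (2 black, running=9)

Answer: 9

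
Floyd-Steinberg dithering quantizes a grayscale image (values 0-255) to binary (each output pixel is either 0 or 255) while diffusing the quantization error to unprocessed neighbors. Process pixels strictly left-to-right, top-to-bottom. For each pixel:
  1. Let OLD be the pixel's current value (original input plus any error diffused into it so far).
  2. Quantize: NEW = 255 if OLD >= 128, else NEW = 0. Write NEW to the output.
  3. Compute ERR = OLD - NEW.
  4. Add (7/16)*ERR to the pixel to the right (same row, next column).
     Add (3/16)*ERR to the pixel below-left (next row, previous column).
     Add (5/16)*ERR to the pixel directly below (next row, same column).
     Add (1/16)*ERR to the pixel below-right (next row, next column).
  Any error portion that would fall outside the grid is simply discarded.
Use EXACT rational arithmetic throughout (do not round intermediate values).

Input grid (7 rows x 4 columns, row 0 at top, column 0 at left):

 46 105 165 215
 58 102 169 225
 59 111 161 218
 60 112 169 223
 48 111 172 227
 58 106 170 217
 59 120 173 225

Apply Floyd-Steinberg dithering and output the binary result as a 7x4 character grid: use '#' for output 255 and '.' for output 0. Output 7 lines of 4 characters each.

(0,0): OLD=46 → NEW=0, ERR=46
(0,1): OLD=1001/8 → NEW=0, ERR=1001/8
(0,2): OLD=28127/128 → NEW=255, ERR=-4513/128
(0,3): OLD=408729/2048 → NEW=255, ERR=-113511/2048
(1,0): OLD=12267/128 → NEW=0, ERR=12267/128
(1,1): OLD=183597/1024 → NEW=255, ERR=-77523/1024
(1,2): OLD=4007153/32768 → NEW=0, ERR=4007153/32768
(1,3): OLD=135778663/524288 → NEW=255, ERR=2085223/524288
(2,0): OLD=1224767/16384 → NEW=0, ERR=1224767/16384
(2,1): OLD=78100837/524288 → NEW=255, ERR=-55592603/524288
(2,2): OLD=156069225/1048576 → NEW=255, ERR=-111317655/1048576
(2,3): OLD=3027290629/16777216 → NEW=255, ERR=-1250899451/16777216
(3,0): OLD=532501391/8388608 → NEW=0, ERR=532501391/8388608
(3,1): OLD=12267944017/134217728 → NEW=0, ERR=12267944017/134217728
(3,2): OLD=333303752239/2147483648 → NEW=255, ERR=-214304578001/2147483648
(3,3): OLD=5133535403977/34359738368 → NEW=255, ERR=-3628197879863/34359738368
(4,0): OLD=182483158435/2147483648 → NEW=0, ERR=182483158435/2147483648
(4,1): OLD=2783077605673/17179869184 → NEW=255, ERR=-1597789036247/17179869184
(4,2): OLD=47300587269961/549755813888 → NEW=0, ERR=47300587269961/549755813888
(4,3): OLD=1982699424573647/8796093022208 → NEW=255, ERR=-260304296089393/8796093022208
(5,0): OLD=18448877831411/274877906944 → NEW=0, ERR=18448877831411/274877906944
(5,1): OLD=1123641354563525/8796093022208 → NEW=0, ERR=1123641354563525/8796093022208
(5,2): OLD=1061747769035021/4398046511104 → NEW=255, ERR=-59754091296499/4398046511104
(5,3): OLD=29158765610827601/140737488355328 → NEW=255, ERR=-6729293919781039/140737488355328
(6,0): OLD=14626256329680687/140737488355328 → NEW=0, ERR=14626256329680687/140737488355328
(6,1): OLD=466200513000295097/2251799813685248 → NEW=255, ERR=-108008439489443143/2251799813685248
(6,2): OLD=5288598412754399551/36028797018963968 → NEW=255, ERR=-3898744827081412289/36028797018963968
(6,3): OLD=93309453745479749049/576460752303423488 → NEW=255, ERR=-53688038091893240391/576460752303423488
Row 0: ..##
Row 1: .#.#
Row 2: .###
Row 3: ..##
Row 4: .#.#
Row 5: ..##
Row 6: .###

Answer: ..##
.#.#
.###
..##
.#.#
..##
.###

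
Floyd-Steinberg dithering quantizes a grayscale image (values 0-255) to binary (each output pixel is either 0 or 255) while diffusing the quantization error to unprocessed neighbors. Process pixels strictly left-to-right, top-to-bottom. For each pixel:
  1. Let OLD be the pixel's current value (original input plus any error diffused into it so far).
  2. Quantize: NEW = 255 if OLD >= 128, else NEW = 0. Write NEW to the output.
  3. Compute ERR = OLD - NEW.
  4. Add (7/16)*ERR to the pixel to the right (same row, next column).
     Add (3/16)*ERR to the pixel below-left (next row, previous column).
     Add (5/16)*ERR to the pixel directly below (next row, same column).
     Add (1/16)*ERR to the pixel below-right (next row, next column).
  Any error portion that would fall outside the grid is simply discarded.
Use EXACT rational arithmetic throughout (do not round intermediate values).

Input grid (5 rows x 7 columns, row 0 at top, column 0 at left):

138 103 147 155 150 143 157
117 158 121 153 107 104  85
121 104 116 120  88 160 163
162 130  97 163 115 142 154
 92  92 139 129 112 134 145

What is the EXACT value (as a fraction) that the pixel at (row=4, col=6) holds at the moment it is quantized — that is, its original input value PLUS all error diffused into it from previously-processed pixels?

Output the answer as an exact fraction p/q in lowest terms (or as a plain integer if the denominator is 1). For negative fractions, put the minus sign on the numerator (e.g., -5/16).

(0,0): OLD=138 → NEW=255, ERR=-117
(0,1): OLD=829/16 → NEW=0, ERR=829/16
(0,2): OLD=43435/256 → NEW=255, ERR=-21845/256
(0,3): OLD=481965/4096 → NEW=0, ERR=481965/4096
(0,4): OLD=13204155/65536 → NEW=255, ERR=-3507525/65536
(0,5): OLD=125393693/1048576 → NEW=0, ERR=125393693/1048576
(0,6): OLD=3511778763/16777216 → NEW=255, ERR=-766411317/16777216
(1,0): OLD=23079/256 → NEW=0, ERR=23079/256
(1,1): OLD=389777/2048 → NEW=255, ERR=-132463/2048
(1,2): OLD=5985893/65536 → NEW=0, ERR=5985893/65536
(1,3): OLD=56193921/262144 → NEW=255, ERR=-10652799/262144
(1,4): OLD=1715845859/16777216 → NEW=0, ERR=1715845859/16777216
(1,5): OLD=23381271763/134217728 → NEW=255, ERR=-10844248877/134217728
(1,6): OLD=92020307965/2147483648 → NEW=0, ERR=92020307965/2147483648
(2,0): OLD=4490699/32768 → NEW=255, ERR=-3865141/32768
(2,1): OLD=57611753/1048576 → NEW=0, ERR=57611753/1048576
(2,2): OLD=2632656123/16777216 → NEW=255, ERR=-1645533957/16777216
(2,3): OLD=11982273763/134217728 → NEW=0, ERR=11982273763/134217728
(2,4): OLD=151750666003/1073741824 → NEW=255, ERR=-122053499117/1073741824
(2,5): OLD=3416958434929/34359738368 → NEW=0, ERR=3416958434929/34359738368
(2,6): OLD=118114403632935/549755813888 → NEW=255, ERR=-22073328908505/549755813888
(3,0): OLD=2272321691/16777216 → NEW=255, ERR=-2005868389/16777216
(3,1): OLD=9274458367/134217728 → NEW=0, ERR=9274458367/134217728
(3,2): OLD=125363444909/1073741824 → NEW=0, ERR=125363444909/1073741824
(3,3): OLD=921419767819/4294967296 → NEW=255, ERR=-173796892661/4294967296
(3,4): OLD=47279070137499/549755813888 → NEW=0, ERR=47279070137499/549755813888
(3,5): OLD=862321998318465/4398046511104 → NEW=255, ERR=-259179862013055/4398046511104
(3,6): OLD=8576965092599583/70368744177664 → NEW=0, ERR=8576965092599583/70368744177664
(4,0): OLD=145157135157/2147483648 → NEW=0, ERR=145157135157/2147483648
(4,1): OLD=5414582060977/34359738368 → NEW=255, ERR=-3347151222863/34359738368
(4,2): OLD=71247286673919/549755813888 → NEW=255, ERR=-68940445867521/549755813888
(4,3): OLD=373453080847525/4398046511104 → NEW=0, ERR=373453080847525/4398046511104
(4,4): OLD=5715563057603487/35184372088832 → NEW=255, ERR=-3256451825048673/35184372088832
(4,5): OLD=116328489260584415/1125899906842624 → NEW=0, ERR=116328489260584415/1125899906842624
(4,6): OLD=4046194371431603145/18014398509481984 → NEW=255, ERR=-547477248486302775/18014398509481984
Target (4,6): original=145, with diffused error = 4046194371431603145/18014398509481984

Answer: 4046194371431603145/18014398509481984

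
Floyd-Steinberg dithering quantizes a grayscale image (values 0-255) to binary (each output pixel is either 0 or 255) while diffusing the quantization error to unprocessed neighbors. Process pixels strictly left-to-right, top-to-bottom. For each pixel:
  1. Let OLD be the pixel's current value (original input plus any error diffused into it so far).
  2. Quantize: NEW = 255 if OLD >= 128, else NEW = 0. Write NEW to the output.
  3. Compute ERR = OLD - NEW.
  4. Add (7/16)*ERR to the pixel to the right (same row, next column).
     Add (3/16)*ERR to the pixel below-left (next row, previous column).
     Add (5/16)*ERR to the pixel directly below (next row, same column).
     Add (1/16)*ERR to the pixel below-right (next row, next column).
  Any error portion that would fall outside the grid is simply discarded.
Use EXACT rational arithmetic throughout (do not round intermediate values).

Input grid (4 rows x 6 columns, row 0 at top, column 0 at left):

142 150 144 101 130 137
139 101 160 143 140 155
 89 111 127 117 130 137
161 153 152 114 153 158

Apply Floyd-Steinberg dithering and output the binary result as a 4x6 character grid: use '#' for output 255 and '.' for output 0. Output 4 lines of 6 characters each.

Answer: #.#.#.
.#.#.#
.#.#.#
#.#.#.

Derivation:
(0,0): OLD=142 → NEW=255, ERR=-113
(0,1): OLD=1609/16 → NEW=0, ERR=1609/16
(0,2): OLD=48127/256 → NEW=255, ERR=-17153/256
(0,3): OLD=293625/4096 → NEW=0, ERR=293625/4096
(0,4): OLD=10575055/65536 → NEW=255, ERR=-6136625/65536
(0,5): OLD=100698537/1048576 → NEW=0, ERR=100698537/1048576
(1,0): OLD=31371/256 → NEW=0, ERR=31371/256
(1,1): OLD=340813/2048 → NEW=255, ERR=-181427/2048
(1,2): OLD=7866321/65536 → NEW=0, ERR=7866321/65536
(1,3): OLD=51424893/262144 → NEW=255, ERR=-15421827/262144
(1,4): OLD=1803332695/16777216 → NEW=0, ERR=1803332695/16777216
(1,5): OLD=60715731505/268435456 → NEW=255, ERR=-7735309775/268435456
(2,0): OLD=3626911/32768 → NEW=0, ERR=3626911/32768
(2,1): OLD=169770309/1048576 → NEW=255, ERR=-97616571/1048576
(2,2): OLD=1798743567/16777216 → NEW=0, ERR=1798743567/16777216
(2,3): OLD=23243472471/134217728 → NEW=255, ERR=-10982048169/134217728
(2,4): OLD=509865809541/4294967296 → NEW=0, ERR=509865809541/4294967296
(2,5): OLD=12826457367539/68719476736 → NEW=255, ERR=-4697009200141/68719476736
(3,0): OLD=2988587823/16777216 → NEW=255, ERR=-1289602257/16777216
(3,1): OLD=15743646211/134217728 → NEW=0, ERR=15743646211/134217728
(3,2): OLD=231565857529/1073741824 → NEW=255, ERR=-42238307591/1073741824
(3,3): OLD=6884295810091/68719476736 → NEW=0, ERR=6884295810091/68719476736
(3,4): OLD=118745389110347/549755813888 → NEW=255, ERR=-21442343431093/549755813888
(3,5): OLD=1117068749106821/8796093022208 → NEW=0, ERR=1117068749106821/8796093022208
Row 0: #.#.#.
Row 1: .#.#.#
Row 2: .#.#.#
Row 3: #.#.#.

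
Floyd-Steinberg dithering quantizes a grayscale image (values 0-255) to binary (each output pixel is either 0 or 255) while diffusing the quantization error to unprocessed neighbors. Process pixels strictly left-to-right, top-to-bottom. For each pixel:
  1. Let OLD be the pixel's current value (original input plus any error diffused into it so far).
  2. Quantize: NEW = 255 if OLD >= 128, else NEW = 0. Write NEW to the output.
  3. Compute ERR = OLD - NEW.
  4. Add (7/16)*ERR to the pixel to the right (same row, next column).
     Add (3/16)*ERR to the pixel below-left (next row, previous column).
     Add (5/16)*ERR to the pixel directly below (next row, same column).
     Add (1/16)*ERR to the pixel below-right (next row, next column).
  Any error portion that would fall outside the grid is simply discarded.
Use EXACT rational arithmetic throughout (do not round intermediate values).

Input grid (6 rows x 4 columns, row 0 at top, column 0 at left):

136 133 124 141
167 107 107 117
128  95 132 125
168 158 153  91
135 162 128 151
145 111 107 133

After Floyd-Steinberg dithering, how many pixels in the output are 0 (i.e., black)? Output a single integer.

Answer: 12

Derivation:
(0,0): OLD=136 → NEW=255, ERR=-119
(0,1): OLD=1295/16 → NEW=0, ERR=1295/16
(0,2): OLD=40809/256 → NEW=255, ERR=-24471/256
(0,3): OLD=406239/4096 → NEW=0, ERR=406239/4096
(1,0): OLD=37117/256 → NEW=255, ERR=-28163/256
(1,1): OLD=120427/2048 → NEW=0, ERR=120427/2048
(1,2): OLD=8290887/65536 → NEW=0, ERR=8290887/65536
(1,3): OLD=206954145/1048576 → NEW=255, ERR=-60432735/1048576
(2,0): OLD=3429065/32768 → NEW=0, ERR=3429065/32768
(2,1): OLD=184552883/1048576 → NEW=255, ERR=-82833997/1048576
(2,2): OLD=272298239/2097152 → NEW=255, ERR=-262475521/2097152
(2,3): OLD=2017956387/33554432 → NEW=0, ERR=2017956387/33554432
(3,0): OLD=3118720697/16777216 → NEW=255, ERR=-1159469383/16777216
(3,1): OLD=23126065383/268435456 → NEW=0, ERR=23126065383/268435456
(3,2): OLD=678253570585/4294967296 → NEW=255, ERR=-416963089895/4294967296
(3,3): OLD=4088672974383/68719476736 → NEW=0, ERR=4088672974383/68719476736
(4,0): OLD=556441230469/4294967296 → NEW=255, ERR=-538775430011/4294967296
(4,1): OLD=3831749510031/34359738368 → NEW=0, ERR=3831749510031/34359738368
(4,2): OLD=179211225965359/1099511627776 → NEW=255, ERR=-101164239117521/1099511627776
(4,3): OLD=2168621705821689/17592186044416 → NEW=0, ERR=2168621705821689/17592186044416
(5,0): OLD=69658824343413/549755813888 → NEW=0, ERR=69658824343413/549755813888
(5,1): OLD=3099616885907539/17592186044416 → NEW=255, ERR=-1386390555418541/17592186044416
(5,2): OLD=649614698665927/8796093022208 → NEW=0, ERR=649614698665927/8796093022208
(5,3): OLD=55755258387068335/281474976710656 → NEW=255, ERR=-16020860674148945/281474976710656
Output grid:
  Row 0: #.#.  (2 black, running=2)
  Row 1: #..#  (2 black, running=4)
  Row 2: .##.  (2 black, running=6)
  Row 3: #.#.  (2 black, running=8)
  Row 4: #.#.  (2 black, running=10)
  Row 5: .#.#  (2 black, running=12)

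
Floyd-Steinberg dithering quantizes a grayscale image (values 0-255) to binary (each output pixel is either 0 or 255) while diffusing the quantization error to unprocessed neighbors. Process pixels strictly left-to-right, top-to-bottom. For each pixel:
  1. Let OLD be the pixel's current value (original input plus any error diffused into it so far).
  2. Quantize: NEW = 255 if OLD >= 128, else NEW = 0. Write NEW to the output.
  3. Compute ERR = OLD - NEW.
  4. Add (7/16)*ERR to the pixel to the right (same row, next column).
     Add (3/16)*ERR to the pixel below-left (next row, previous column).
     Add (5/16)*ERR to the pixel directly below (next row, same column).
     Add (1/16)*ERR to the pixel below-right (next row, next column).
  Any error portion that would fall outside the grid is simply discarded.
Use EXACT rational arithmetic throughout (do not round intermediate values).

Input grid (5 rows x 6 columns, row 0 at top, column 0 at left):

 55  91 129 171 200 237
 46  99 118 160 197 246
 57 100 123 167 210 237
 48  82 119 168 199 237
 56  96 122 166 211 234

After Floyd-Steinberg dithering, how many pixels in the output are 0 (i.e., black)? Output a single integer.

Answer: 13

Derivation:
(0,0): OLD=55 → NEW=0, ERR=55
(0,1): OLD=1841/16 → NEW=0, ERR=1841/16
(0,2): OLD=45911/256 → NEW=255, ERR=-19369/256
(0,3): OLD=564833/4096 → NEW=255, ERR=-479647/4096
(0,4): OLD=9749671/65536 → NEW=255, ERR=-6962009/65536
(0,5): OLD=199778449/1048576 → NEW=255, ERR=-67608431/1048576
(1,0): OLD=21699/256 → NEW=0, ERR=21699/256
(1,1): OLD=330325/2048 → NEW=255, ERR=-191915/2048
(1,2): OLD=2529273/65536 → NEW=0, ERR=2529273/65536
(1,3): OLD=30315205/262144 → NEW=0, ERR=30315205/262144
(1,4): OLD=3271361647/16777216 → NEW=255, ERR=-1006828433/16777216
(1,5): OLD=51796374361/268435456 → NEW=255, ERR=-16654666919/268435456
(2,0): OLD=2159991/32768 → NEW=0, ERR=2159991/32768
(2,1): OLD=117533837/1048576 → NEW=0, ERR=117533837/1048576
(2,2): OLD=3354198247/16777216 → NEW=255, ERR=-923991833/16777216
(2,3): OLD=22844326255/134217728 → NEW=255, ERR=-11381194385/134217728
(2,4): OLD=643138905293/4294967296 → NEW=255, ERR=-452077755187/4294967296
(2,5): OLD=11531850267755/68719476736 → NEW=255, ERR=-5991616299925/68719476736
(3,0): OLD=1503506439/16777216 → NEW=0, ERR=1503506439/16777216
(3,1): OLD=20136449659/134217728 → NEW=255, ERR=-14089070981/134217728
(3,2): OLD=50434065953/1073741824 → NEW=0, ERR=50434065953/1073741824
(3,3): OLD=9543259661923/68719476736 → NEW=255, ERR=-7980206905757/68719476736
(3,4): OLD=51486562373635/549755813888 → NEW=0, ERR=51486562373635/549755813888
(3,5): OLD=2147549378217805/8796093022208 → NEW=255, ERR=-95454342445235/8796093022208
(4,0): OLD=138132128905/2147483648 → NEW=0, ERR=138132128905/2147483648
(4,1): OLD=3633387327093/34359738368 → NEW=0, ERR=3633387327093/34359738368
(4,2): OLD=169992517213391/1099511627776 → NEW=255, ERR=-110382947869489/1099511627776
(4,3): OLD=1869769553603755/17592186044416 → NEW=0, ERR=1869769553603755/17592186044416
(4,4): OLD=78101797918411099/281474976710656 → NEW=255, ERR=6325678857193819/281474976710656
(4,5): OLD=1109210489949116317/4503599627370496 → NEW=255, ERR=-39207415030360163/4503599627370496
Output grid:
  Row 0: ..####  (2 black, running=2)
  Row 1: .#..##  (3 black, running=5)
  Row 2: ..####  (2 black, running=7)
  Row 3: .#.#.#  (3 black, running=10)
  Row 4: ..#.##  (3 black, running=13)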